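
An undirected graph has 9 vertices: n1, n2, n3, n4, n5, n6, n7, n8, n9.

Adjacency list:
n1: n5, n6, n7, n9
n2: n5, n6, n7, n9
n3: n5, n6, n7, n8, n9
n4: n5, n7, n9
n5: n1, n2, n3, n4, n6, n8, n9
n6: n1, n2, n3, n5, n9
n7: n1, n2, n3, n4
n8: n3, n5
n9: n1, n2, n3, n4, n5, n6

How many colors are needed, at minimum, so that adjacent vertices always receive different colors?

4

n1, n5, n6, n9 are mutually adjacent (a clique of size 4), so at least 4 colors are needed.
4 colors suffice: color R → {n5, n7}; color B → {n8, n9}; color G → {n4, n6}; color Y → {n1, n2, n3}. No two adjacent vertices share a color.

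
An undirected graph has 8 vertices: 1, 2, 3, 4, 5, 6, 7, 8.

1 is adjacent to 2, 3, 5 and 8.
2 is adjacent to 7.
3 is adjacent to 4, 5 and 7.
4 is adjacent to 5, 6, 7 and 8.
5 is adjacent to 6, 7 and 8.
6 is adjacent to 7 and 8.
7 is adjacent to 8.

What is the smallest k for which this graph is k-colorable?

5

4, 5, 6, 7, 8 form a clique, so at least 5 colors are needed.
5 colors suffice: color red → {1, 7}; color blue → {2, 5}; color green → {3, 8}; color yellow → {4}; color purple → {6}. Every edge joins two different colors.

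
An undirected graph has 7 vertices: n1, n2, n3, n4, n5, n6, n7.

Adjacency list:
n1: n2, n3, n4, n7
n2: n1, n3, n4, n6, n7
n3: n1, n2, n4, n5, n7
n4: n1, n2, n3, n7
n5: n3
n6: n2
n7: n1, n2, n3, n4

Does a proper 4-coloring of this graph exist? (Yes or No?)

n1, n2, n3, n4, n7 are pairwise adjacent (a clique of size 5), so at least 5 colors are needed.
So 4 colors are not enough.

No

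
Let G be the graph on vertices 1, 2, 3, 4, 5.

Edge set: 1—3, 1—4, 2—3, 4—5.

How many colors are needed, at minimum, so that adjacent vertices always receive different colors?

2 and 3 are adjacent, so at least 2 colors are needed.
2 colors suffice: color red → {3, 4}; color blue → {1, 2, 5}. No two adjacent vertices share a color.

2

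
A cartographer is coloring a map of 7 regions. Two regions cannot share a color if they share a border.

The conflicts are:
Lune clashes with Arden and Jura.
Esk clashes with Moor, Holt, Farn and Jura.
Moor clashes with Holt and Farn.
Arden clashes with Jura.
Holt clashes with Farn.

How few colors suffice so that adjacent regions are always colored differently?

4

Esk, Moor, Holt, Farn are mutually in conflict, so at least 4 colors are needed.
4 colors suffice: Lune=1, Esk=1, Moor=2, Arden=3, Holt=4, Farn=3, Jura=2. Every pair that conflicts lands in different colors.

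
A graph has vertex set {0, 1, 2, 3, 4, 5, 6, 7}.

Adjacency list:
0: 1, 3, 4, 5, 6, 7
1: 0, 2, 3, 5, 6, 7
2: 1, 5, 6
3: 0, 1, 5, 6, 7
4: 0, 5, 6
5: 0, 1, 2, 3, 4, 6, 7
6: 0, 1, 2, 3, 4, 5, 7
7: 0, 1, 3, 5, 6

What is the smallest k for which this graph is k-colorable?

0, 1, 3, 5, 6, 7 form a clique, so at least 6 colors are needed.
6 colors suffice: color red → {5}; color blue → {6}; color green → {0, 2}; color yellow → {1, 4}; color purple → {3}; color orange → {7}. No two adjacent vertices share a color.

6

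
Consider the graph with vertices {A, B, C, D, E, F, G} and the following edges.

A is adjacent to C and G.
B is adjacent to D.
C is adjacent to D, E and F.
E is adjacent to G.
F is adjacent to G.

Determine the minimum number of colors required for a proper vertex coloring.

2

A and C are adjacent, so at least 2 colors are needed.
A valid assignment using 2 colors: A=blue, B=red, C=red, D=blue, E=blue, F=blue, G=red. Every edge joins two different colors.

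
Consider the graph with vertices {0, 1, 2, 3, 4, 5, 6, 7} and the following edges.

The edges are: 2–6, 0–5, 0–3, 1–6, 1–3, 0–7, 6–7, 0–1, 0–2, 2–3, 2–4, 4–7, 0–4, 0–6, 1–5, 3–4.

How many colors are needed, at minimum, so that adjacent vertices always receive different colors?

0, 2, 3, 4 are mutually adjacent (a clique of size 4), so at least 4 colors are needed.
4 colors suffice: color red → {0}; color blue → {4, 5, 6}; color green → {1, 2, 7}; color yellow → {3}. No two adjacent vertices share a color.

4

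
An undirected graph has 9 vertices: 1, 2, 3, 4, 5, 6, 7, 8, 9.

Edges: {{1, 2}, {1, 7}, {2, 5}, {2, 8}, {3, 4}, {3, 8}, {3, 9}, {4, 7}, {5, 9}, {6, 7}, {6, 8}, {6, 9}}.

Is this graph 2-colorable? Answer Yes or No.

The cycle 1-7-6-8-2-1 has odd length 5, so it cannot be 2-colored; at least 3 colors are needed.
So 2 colors are not enough.

No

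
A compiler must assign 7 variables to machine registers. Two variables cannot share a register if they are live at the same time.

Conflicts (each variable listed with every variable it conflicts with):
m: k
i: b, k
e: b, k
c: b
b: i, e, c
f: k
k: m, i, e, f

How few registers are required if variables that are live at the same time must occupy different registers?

e and b conflict, so at least 2 registers are needed.
2 registers suffice: register 1 → {b, k}; register 2 → {m, i, e, c, f}. No two conflicting variables share a register.

2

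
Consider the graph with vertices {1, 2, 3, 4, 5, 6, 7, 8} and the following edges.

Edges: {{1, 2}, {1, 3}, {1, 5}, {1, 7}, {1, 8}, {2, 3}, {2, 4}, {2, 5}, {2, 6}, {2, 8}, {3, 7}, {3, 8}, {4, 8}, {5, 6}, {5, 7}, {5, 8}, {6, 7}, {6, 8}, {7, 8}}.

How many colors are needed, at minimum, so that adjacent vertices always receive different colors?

4

1, 3, 7, 8 are mutually adjacent (a clique of size 4), so at least 4 colors are needed.
4 colors suffice: color red → {8}; color blue → {2, 7}; color green → {3, 4, 5}; color yellow → {1, 6}. No two adjacent vertices share a color.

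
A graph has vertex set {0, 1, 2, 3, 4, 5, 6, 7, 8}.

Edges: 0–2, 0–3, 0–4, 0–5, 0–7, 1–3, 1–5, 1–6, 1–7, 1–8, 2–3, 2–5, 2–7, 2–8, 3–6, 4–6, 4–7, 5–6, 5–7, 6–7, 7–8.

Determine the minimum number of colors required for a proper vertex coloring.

1, 5, 6, 7 form a clique, so at least 4 colors are needed.
4 colors suffice: color a → {3, 7}; color b → {2, 6}; color c → {0, 1}; color d → {4, 5, 8}. Every edge joins two different colors.

4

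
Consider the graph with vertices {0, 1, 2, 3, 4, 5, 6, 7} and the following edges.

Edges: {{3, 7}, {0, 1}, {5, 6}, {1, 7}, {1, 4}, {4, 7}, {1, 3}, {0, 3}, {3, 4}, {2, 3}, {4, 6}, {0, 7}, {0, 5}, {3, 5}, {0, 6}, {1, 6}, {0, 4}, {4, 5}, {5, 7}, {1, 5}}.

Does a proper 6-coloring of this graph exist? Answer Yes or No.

The chromatic number is 6. 0, 1, 3, 4, 5, 7 form a clique, so at least 6 colors are needed.
One proper 6-coloring: 0=c, 1=b, 2=a, 3=e, 4=a, 5=d, 6=e, 7=f.
That is already a proper 6-coloring.

Yes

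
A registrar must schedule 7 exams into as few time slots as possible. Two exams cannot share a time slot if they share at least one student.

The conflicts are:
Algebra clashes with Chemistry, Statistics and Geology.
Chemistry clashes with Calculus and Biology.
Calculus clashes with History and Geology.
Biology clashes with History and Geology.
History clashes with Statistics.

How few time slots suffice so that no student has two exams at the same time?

3

The cycle Calculus-History-Statistics-Algebra-Geology-Calculus has odd length 5, so it cannot be 2-colored; at least 3 time slots are needed.
3 time slots suffice: Algebra=2, Chemistry=1, Calculus=2, Biology=2, History=1, Statistics=3, Geology=1. No two conflicting exams share a time slot.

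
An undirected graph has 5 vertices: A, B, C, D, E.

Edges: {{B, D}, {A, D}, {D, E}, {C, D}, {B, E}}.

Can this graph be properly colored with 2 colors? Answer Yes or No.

B, D, E are mutually adjacent, so at least 3 colors are needed.
So 2 colors are not enough.

No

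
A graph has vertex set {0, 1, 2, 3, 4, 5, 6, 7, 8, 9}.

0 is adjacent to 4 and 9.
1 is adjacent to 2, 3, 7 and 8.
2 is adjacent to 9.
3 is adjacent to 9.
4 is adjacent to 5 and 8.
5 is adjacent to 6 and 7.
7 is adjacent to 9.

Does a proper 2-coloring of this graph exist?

The cycle 5-4-8-1-7-5 has odd length 5, so it cannot be 2-colored; at least 3 colors are needed.
So 2 colors are not enough.

No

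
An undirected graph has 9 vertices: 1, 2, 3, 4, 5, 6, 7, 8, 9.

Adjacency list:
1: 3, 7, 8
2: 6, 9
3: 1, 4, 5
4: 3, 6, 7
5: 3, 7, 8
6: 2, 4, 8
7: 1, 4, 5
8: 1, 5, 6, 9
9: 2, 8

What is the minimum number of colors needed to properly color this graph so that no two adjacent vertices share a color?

3

The cycle 6-8-5-7-4-6 has odd length 5, so it cannot be 2-colored; at least 3 colors are needed.
3 colors suffice: color a → {2, 4, 8}; color b → {1, 5, 6, 9}; color c → {3, 7}. Each edge has distinct colors on its endpoints.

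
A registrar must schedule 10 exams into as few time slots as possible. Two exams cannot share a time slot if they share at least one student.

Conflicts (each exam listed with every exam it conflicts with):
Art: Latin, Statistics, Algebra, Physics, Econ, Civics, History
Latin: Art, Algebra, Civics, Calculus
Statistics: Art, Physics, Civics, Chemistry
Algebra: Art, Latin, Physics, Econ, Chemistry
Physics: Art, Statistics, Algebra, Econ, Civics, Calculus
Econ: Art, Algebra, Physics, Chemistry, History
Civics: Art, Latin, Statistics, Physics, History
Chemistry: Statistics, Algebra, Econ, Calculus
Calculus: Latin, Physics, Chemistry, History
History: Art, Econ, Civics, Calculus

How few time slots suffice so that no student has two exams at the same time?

Art, Algebra, Physics, Econ are mutually in conflict, so at least 4 time slots are needed.
4 time slots suffice: time slot 1 → {Art, Calculus}; time slot 2 → {Latin, Physics, Chemistry, History}; time slot 3 → {Algebra, Civics}; time slot 4 → {Statistics, Econ}. Each listed conflict is separated.

4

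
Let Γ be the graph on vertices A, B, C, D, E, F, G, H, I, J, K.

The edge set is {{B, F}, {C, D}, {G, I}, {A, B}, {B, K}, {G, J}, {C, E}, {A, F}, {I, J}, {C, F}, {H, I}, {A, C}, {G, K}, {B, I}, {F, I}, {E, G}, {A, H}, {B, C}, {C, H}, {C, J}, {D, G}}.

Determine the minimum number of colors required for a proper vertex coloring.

A, B, C, F are pairwise adjacent (a clique of size 4), so at least 4 colors are needed.
4 colors suffice: A=3, B=2, C=1, D=3, E=3, F=4, G=2, H=2, I=1, J=3, K=1. Each edge has distinct colors on its endpoints.

4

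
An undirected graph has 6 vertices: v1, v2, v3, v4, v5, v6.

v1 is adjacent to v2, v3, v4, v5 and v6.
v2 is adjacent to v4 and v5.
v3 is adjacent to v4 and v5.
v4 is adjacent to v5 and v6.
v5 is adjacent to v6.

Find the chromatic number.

4

v1, v3, v4, v5 are mutually adjacent (a clique of size 4), so at least 4 colors are needed.
A valid assignment using 4 colors: v1=2, v2=4, v3=4, v4=3, v5=1, v6=4. Each edge has distinct colors on its endpoints.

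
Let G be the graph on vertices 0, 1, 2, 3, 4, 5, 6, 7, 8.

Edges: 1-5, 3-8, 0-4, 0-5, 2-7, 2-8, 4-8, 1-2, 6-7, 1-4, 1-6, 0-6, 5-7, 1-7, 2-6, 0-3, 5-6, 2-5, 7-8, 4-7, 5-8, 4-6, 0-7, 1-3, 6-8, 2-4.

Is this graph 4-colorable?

1, 2, 5, 6, 7 are mutually adjacent (a clique of size 5), so at least 5 colors are needed.
So 4 colors are not enough.

No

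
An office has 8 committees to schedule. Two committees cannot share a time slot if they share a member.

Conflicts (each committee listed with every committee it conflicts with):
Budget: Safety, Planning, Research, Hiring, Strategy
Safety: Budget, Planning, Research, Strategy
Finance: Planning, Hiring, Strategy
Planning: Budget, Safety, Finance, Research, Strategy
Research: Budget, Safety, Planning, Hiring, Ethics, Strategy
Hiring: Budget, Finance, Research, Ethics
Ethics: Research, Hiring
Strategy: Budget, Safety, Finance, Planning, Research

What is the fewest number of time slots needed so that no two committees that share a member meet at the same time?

Budget, Safety, Planning, Research, Strategy pairwise conflict, so at least 5 time slots are needed.
Using 5 time slots: Budget=2, Safety=5, Finance=1, Planning=4, Research=1, Hiring=3, Ethics=2, Strategy=3. Each listed conflict is separated.

5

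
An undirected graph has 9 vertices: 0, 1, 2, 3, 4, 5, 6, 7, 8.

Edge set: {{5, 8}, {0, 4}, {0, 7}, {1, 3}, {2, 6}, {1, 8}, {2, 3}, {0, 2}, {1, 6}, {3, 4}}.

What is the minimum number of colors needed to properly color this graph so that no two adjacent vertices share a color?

2

3 and 4 are adjacent, so at least 2 colors are needed.
2 colors suffice: color red → {0, 3, 6, 8}; color blue → {1, 2, 4, 5, 7}. No two adjacent vertices share a color.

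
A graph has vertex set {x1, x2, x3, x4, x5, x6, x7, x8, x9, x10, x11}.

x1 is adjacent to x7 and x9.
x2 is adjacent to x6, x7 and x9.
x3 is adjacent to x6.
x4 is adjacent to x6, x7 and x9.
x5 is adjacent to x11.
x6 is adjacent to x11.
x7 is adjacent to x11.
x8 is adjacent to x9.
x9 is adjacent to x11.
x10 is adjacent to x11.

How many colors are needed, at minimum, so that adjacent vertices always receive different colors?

2

x8 and x9 are adjacent, so at least 2 colors are needed.
2 colors suffice: x1=2, x2=2, x3=2, x4=2, x5=1, x6=1, x7=1, x8=2, x9=1, x10=1, x11=2. Every edge joins two different colors.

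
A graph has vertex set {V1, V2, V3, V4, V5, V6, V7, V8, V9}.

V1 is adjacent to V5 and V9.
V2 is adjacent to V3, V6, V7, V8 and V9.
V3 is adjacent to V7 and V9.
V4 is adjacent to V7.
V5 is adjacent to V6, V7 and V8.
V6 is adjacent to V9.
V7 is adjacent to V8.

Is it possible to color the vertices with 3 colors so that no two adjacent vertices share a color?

The chromatic number is 3. V2, V7, V8 are pairwise adjacent, so at least 3 colors are needed.
A valid assignment using 3 colors: V1=3, V2=2, V3=3, V4=2, V5=2, V6=3, V7=1, V8=3, V9=1.
That is already a proper 3-coloring.

Yes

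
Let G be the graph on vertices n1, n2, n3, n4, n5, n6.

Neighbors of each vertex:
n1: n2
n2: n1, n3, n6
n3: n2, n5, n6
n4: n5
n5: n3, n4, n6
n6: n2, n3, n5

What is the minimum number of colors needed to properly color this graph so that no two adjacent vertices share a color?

3

n2, n3, n6 are pairwise adjacent, so at least 3 colors are needed.
3 colors suffice: color red → {n2, n5}; color blue → {n1, n3, n4}; color green → {n6}. Every edge joins two different colors.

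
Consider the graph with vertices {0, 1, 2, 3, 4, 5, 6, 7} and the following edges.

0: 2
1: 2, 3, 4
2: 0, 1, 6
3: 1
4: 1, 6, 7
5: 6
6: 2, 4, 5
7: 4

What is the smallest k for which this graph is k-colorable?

1 and 4 are adjacent, so at least 2 colors are needed.
One proper 2-coloring: 0=blue, 1=blue, 2=red, 3=red, 4=red, 5=red, 6=blue, 7=blue. Each edge has distinct colors on its endpoints.

2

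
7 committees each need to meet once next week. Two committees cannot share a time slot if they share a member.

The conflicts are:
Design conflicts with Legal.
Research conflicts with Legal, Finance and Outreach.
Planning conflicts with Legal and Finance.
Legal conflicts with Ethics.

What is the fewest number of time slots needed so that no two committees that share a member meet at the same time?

Planning and Legal conflict, so at least 2 time slots are needed.
2 time slots suffice: time slot 1 → {Legal, Finance, Outreach}; time slot 2 → {Design, Research, Planning, Ethics}. No two conflicting committees share a time slot.

2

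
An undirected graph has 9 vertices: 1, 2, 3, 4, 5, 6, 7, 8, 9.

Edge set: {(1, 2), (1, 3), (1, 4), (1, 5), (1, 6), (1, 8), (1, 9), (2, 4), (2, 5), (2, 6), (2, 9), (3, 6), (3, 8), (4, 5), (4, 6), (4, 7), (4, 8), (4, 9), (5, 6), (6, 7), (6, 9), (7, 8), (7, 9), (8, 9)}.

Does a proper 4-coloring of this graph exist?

No

1, 2, 4, 6, 9 are pairwise adjacent (a clique of size 5), so at least 5 colors are needed.
So 4 colors are not enough.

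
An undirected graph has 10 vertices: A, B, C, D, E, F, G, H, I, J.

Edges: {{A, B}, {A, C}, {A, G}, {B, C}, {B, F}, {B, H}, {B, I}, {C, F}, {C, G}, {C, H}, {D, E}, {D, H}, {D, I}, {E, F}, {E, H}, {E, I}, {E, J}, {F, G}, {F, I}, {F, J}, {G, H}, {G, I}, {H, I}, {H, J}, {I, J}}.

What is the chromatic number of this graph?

4

E, F, I, J are pairwise adjacent (a clique of size 4), so at least 4 colors are needed.
A valid assignment using 4 colors: A=2, B=3, C=1, D=4, E=3, F=2, G=3, H=2, I=1, J=4. Each edge has distinct colors on its endpoints.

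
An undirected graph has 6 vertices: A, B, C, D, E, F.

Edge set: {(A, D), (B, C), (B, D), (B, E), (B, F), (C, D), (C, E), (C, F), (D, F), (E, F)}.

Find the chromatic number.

B, C, D, F form a clique, so at least 4 colors are needed.
4 colors suffice: color 1 → {D, E}; color 2 → {A, C}; color 3 → {F}; color 4 → {B}. Each edge has distinct colors on its endpoints.

4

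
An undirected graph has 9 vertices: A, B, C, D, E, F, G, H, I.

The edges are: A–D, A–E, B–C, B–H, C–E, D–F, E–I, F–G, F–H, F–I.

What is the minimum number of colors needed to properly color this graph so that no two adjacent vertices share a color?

3

The cycle A-E-I-F-D-A has odd length 5, so it cannot be 2-colored; at least 3 colors are needed.
A valid assignment using 3 colors: A=2, B=1, C=2, D=3, E=1, F=1, G=2, H=2, I=2. Each edge has distinct colors on its endpoints.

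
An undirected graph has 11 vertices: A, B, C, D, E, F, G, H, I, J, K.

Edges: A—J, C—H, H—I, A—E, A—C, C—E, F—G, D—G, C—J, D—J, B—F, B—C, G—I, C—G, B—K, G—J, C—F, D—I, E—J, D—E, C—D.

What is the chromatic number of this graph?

4

C, D, G, J are pairwise adjacent (a clique of size 4), so at least 4 colors are needed.
4 colors suffice: color 1 → {C, I, K}; color 2 → {B, E, G, H}; color 3 → {A, D, F}; color 4 → {J}. Every edge joins two different colors.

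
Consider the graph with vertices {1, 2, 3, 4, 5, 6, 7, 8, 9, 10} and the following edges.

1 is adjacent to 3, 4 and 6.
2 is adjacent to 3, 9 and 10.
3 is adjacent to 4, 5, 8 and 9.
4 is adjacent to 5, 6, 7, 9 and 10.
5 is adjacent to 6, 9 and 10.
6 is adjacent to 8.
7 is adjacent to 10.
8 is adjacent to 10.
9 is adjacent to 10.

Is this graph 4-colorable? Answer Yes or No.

The chromatic number is 4. 4, 5, 9, 10 are mutually adjacent (a clique of size 4), so at least 4 colors are needed.
4 colors suffice: 1=green, 2=red, 3=blue, 4=red, 5=green, 6=blue, 7=green, 8=red, 9=yellow, 10=blue.
That is already a proper 4-coloring.

Yes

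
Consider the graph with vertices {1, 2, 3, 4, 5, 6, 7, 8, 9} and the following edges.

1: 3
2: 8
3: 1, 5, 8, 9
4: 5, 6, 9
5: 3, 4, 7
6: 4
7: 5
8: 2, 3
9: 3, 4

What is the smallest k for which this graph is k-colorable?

2

4 and 6 are adjacent, so at least 2 colors are needed.
2 colors suffice: 1=blue, 2=red, 3=red, 4=red, 5=blue, 6=blue, 7=red, 8=blue, 9=blue. Every edge joins two different colors.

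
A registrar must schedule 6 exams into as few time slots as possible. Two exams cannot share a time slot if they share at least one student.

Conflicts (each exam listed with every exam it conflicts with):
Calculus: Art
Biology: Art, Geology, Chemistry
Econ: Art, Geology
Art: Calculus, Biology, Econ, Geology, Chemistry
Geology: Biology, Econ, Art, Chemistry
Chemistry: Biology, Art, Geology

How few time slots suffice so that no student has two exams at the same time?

4

Biology, Art, Geology, Chemistry pairwise conflict, so at least 4 time slots are needed.
A valid assignment using 4 time slots: Calculus=2, Biology=4, Econ=3, Art=1, Geology=2, Chemistry=3. Each listed conflict is separated.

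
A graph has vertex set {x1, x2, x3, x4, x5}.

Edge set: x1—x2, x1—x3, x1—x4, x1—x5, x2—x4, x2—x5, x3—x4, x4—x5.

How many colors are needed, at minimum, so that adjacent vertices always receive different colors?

4

x1, x2, x4, x5 are pairwise adjacent (a clique of size 4), so at least 4 colors are needed.
4 colors suffice: x1=2, x2=3, x3=3, x4=1, x5=4. No two adjacent vertices share a color.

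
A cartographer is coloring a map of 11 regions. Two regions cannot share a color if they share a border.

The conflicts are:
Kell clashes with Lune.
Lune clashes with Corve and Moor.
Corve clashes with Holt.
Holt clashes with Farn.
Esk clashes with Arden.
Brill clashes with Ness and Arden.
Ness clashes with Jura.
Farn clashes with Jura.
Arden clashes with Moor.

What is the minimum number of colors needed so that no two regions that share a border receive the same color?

3

The cycle Brill-Ness-Jura-Farn-Holt-Corve-Lune-Moor-Arden-Brill has odd length 9, so it cannot be 2-colored; at least 3 colors are needed.
3 colors suffice: Kell=2, Lune=1, Corve=2, Holt=1, Esk=2, Brill=3, Ness=2, Farn=2, Jura=1, Arden=1, Moor=2. Every pair that conflicts lands in different colors.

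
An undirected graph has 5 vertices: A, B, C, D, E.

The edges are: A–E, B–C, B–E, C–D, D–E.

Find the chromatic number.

B and C are adjacent, so at least 2 colors are needed.
A valid assignment using 2 colors: A=2, B=2, C=1, D=2, E=1. No two adjacent vertices share a color.

2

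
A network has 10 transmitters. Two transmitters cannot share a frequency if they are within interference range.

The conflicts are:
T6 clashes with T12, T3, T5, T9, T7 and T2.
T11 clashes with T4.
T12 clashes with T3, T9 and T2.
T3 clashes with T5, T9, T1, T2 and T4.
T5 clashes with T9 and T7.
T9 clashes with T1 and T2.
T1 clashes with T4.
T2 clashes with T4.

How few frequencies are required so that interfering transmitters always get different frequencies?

T6, T12, T3, T9, T2 pairwise conflict, so at least 5 frequencies are needed.
Using 5 frequencies: T6=2, T11=1, T12=5, T3=1, T5=4, T9=3, T7=1, T1=4, T2=4, T4=2. Every pair that conflicts lands in different frequencies.

5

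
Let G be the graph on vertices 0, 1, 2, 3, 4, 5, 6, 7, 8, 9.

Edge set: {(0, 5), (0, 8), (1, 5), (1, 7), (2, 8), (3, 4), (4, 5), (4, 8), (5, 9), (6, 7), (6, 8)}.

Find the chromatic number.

2

1 and 7 are adjacent, so at least 2 colors are needed.
One proper 2-coloring: 0=b, 1=b, 2=b, 3=a, 4=b, 5=a, 6=b, 7=a, 8=a, 9=b. No two adjacent vertices share a color.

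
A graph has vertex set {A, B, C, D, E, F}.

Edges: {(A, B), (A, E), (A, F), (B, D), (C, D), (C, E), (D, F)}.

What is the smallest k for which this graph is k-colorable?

3

The cycle D-B-A-E-C-D has odd length 5, so it cannot be 2-colored; at least 3 colors are needed.
A valid assignment using 3 colors: A=red, B=blue, C=green, D=red, E=blue, F=blue. No two adjacent vertices share a color.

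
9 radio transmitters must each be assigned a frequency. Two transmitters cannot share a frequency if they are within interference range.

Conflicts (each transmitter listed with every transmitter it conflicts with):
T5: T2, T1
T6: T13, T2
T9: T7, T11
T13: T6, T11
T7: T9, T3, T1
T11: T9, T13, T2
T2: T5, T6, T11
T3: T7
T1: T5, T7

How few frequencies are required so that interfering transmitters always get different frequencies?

T6 and T2 conflict, so at least 2 frequencies are needed.
A valid assignment using 2 frequencies: T5=2, T6=2, T9=1, T13=1, T7=2, T11=2, T2=1, T3=1, T1=1. No two conflicting transmitters share a frequency.

2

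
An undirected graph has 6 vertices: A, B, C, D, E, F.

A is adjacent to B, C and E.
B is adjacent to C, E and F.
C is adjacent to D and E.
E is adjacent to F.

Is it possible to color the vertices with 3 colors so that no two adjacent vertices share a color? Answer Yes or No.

A, B, C, E are pairwise adjacent (a clique of size 4), so at least 4 colors are needed.
So 3 colors are not enough.

No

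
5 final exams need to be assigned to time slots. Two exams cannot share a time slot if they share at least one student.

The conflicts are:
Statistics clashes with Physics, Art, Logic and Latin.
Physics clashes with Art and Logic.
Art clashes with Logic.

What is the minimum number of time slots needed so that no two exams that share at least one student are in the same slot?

Statistics, Physics, Art, Logic are mutually in conflict, so at least 4 time slots are needed.
4 time slots suffice: time slot 1 → {Statistics}; time slot 2 → {Physics, Latin}; time slot 3 → {Art}; time slot 4 → {Logic}. Each listed conflict is separated.

4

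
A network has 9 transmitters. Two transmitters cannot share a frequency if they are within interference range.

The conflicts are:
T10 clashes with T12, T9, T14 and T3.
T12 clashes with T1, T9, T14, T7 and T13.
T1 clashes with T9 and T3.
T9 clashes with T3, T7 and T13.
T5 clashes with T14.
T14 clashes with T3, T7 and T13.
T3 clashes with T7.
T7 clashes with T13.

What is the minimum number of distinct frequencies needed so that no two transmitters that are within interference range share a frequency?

T12, T9, T7, T13 are mutually in conflict, so at least 4 frequencies are needed.
4 frequencies suffice: frequency 1 → {T9, T14}; frequency 2 → {T12, T5, T3}; frequency 3 → {T10, T1, T7}; frequency 4 → {T13}. Each listed conflict is separated.

4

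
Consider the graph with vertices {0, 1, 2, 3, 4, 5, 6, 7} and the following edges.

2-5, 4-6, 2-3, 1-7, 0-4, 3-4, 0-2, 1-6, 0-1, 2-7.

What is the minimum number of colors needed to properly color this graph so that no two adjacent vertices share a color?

2

2 and 7 are adjacent, so at least 2 colors are needed.
2 colors suffice: color red → {1, 2, 4}; color blue → {0, 3, 5, 6, 7}. Each edge has distinct colors on its endpoints.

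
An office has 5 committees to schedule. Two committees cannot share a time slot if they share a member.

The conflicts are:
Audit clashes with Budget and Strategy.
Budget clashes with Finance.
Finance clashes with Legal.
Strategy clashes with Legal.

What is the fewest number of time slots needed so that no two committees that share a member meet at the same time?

The cycle Finance-Budget-Audit-Strategy-Legal-Finance has odd length 5, so it cannot be 2-colored; at least 3 time slots are needed.
A valid assignment using 3 time slots: Audit=1, Budget=2, Finance=3, Strategy=2, Legal=1. Each listed conflict is separated.

3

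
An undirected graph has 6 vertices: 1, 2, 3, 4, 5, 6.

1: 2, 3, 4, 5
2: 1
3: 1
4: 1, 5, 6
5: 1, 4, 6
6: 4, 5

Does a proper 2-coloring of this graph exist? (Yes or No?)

No

4, 5, 6 are mutually adjacent, so at least 3 colors are needed.
So 2 colors are not enough.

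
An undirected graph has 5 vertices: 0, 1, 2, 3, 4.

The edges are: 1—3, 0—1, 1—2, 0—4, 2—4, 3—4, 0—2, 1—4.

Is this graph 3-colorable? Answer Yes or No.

No

0, 1, 2, 4 form a clique, so at least 4 colors are needed.
So 3 colors are not enough.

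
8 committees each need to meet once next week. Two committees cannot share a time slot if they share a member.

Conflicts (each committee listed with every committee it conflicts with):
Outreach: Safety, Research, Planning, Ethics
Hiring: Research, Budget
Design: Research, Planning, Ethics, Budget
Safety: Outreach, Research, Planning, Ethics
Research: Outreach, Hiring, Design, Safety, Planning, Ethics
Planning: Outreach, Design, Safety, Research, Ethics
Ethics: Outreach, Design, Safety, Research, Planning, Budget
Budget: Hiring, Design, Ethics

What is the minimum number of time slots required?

5

Outreach, Safety, Research, Planning, Ethics pairwise conflict, so at least 5 time slots are needed.
5 time slots suffice: time slot 1 → {Hiring, Ethics}; time slot 2 → {Research, Budget}; time slot 3 → {Planning}; time slot 4 → {Design, Safety}; time slot 5 → {Outreach}. Each listed conflict is separated.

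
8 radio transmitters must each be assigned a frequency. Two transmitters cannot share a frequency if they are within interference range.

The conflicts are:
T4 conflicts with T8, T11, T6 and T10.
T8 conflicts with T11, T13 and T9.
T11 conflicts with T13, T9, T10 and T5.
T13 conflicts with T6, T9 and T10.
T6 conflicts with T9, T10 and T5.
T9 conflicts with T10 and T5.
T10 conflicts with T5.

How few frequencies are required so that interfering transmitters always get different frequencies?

4

T11, T9, T10, T5 are mutually in conflict, so at least 4 frequencies are needed.
Using 4 frequencies: T4=2, T8=3, T11=1, T13=4, T6=1, T9=2, T10=3, T5=4. No two conflicting transmitters share a frequency.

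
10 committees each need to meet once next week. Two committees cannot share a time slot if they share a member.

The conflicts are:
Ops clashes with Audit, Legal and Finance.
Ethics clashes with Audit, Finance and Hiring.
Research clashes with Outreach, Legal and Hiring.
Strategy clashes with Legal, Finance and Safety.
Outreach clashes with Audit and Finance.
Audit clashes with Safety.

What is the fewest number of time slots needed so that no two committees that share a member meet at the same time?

3

The cycle Ops-Audit-Safety-Strategy-Finance-Ops has odd length 5, so it cannot be 2-colored; at least 3 time slots are needed.
3 time slots suffice: time slot 1 → {Audit, Legal, Finance, Hiring}; time slot 2 → {Ops, Ethics, Strategy, Outreach}; time slot 3 → {Research, Safety}. Each listed conflict is separated.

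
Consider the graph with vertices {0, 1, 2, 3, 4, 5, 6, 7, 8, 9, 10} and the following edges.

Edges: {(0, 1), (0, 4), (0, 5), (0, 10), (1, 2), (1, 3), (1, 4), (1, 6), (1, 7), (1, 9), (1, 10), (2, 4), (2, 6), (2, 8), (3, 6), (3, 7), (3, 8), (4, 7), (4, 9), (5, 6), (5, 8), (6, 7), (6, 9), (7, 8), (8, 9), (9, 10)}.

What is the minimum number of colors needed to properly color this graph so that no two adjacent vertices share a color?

1, 3, 6, 7 are mutually adjacent (a clique of size 4), so at least 4 colors are needed.
One proper 4-coloring: 0=c, 1=a, 2=c, 3=d, 4=b, 5=d, 6=b, 7=c, 8=a, 9=c, 10=b. Every edge joins two different colors.

4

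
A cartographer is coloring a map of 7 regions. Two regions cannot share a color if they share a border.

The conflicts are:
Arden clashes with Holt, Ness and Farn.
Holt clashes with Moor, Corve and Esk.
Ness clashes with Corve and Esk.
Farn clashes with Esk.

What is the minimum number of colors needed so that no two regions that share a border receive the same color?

2

Farn and Esk conflict, so at least 2 colors are needed.
2 colors suffice: color 1 → {Holt, Ness, Farn}; color 2 → {Arden, Moor, Corve, Esk}. No two conflicting regions share a color.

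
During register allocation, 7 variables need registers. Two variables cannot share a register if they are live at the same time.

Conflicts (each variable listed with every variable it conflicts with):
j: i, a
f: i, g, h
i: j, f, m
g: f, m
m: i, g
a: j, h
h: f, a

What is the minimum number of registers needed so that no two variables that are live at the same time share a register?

3

The cycle i-f-h-a-j-i has odd length 5, so it cannot be 2-colored; at least 3 registers are needed.
Using 3 registers: j=2, f=2, i=1, g=1, m=2, a=3, h=1. No two conflicting variables share a register.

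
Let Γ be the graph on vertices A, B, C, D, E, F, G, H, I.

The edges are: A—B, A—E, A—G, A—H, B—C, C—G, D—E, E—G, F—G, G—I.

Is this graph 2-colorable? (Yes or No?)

A, E, G are mutually adjacent, so at least 3 colors are needed.
So 2 colors are not enough.

No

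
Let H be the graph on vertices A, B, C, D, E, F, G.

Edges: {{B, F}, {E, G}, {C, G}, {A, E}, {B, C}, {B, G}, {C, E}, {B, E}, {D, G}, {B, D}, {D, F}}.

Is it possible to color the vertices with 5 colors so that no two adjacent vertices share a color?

Yes

The chromatic number is 4. B, C, E, G are pairwise adjacent (a clique of size 4), so at least 4 colors are needed.
A valid assignment using 4 colors: A=red, B=red, C=yellow, D=blue, E=blue, F=green, G=green.
Since 5 ≥ 4, a proper 5-coloring certainly exists.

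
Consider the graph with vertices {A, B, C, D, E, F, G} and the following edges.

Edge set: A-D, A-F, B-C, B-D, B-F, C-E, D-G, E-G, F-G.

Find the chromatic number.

3

The cycle E-C-B-F-G-E has odd length 5, so it cannot be 2-colored; at least 3 colors are needed.
3 colors suffice: color 1 → {A, B, G}; color 2 → {C, D, F}; color 3 → {E}. No two adjacent vertices share a color.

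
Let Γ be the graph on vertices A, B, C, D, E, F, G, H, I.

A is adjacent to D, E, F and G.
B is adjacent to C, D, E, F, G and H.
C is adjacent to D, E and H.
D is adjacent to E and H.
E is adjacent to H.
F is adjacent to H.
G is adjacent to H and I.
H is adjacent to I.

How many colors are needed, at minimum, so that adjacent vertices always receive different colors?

5

B, C, D, E, H are mutually adjacent (a clique of size 5), so at least 5 colors are needed.
One proper 5-coloring: A=1, B=2, C=5, D=3, E=4, F=3, G=3, H=1, I=2. No two adjacent vertices share a color.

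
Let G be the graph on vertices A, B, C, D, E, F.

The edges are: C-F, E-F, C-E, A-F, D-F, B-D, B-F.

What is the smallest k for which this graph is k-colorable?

3

B, D, F are mutually adjacent, so at least 3 colors are needed.
A valid assignment using 3 colors: A=2, B=2, C=2, D=3, E=3, F=1. No two adjacent vertices share a color.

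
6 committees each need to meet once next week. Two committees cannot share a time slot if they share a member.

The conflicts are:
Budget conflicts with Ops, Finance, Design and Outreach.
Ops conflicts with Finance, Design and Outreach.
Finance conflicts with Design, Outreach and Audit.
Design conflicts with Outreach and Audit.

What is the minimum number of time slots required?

5

Budget, Ops, Finance, Design, Outreach pairwise conflict, so at least 5 time slots are needed.
5 time slots suffice: time slot 1 → {Finance}; time slot 2 → {Design}; time slot 3 → {Budget, Audit}; time slot 4 → {Ops}; time slot 5 → {Outreach}. No two conflicting committees share a time slot.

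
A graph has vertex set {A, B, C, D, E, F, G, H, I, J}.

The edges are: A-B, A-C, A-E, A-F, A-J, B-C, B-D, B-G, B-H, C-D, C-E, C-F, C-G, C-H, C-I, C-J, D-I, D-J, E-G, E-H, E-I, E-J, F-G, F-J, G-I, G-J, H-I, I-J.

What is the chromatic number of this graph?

5

C, E, G, I, J form a clique, so at least 5 colors are needed.
5 colors suffice: color red → {C}; color blue → {B, J}; color green → {D, E, F}; color yellow → {A, G, H}; color purple → {I}. Each edge has distinct colors on its endpoints.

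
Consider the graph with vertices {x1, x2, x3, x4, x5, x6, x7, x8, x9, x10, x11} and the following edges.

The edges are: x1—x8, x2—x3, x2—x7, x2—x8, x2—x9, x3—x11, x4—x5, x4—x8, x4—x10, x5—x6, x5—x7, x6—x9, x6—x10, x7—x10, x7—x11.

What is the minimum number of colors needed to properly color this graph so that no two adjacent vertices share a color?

The cycle x8-x4-x5-x7-x2-x8 has odd length 5, so it cannot be 2-colored; at least 3 colors are needed.
One proper 3-coloring: x1=1, x2=1, x3=2, x4=3, x5=1, x6=2, x7=2, x8=2, x9=3, x10=1, x11=1. No two adjacent vertices share a color.

3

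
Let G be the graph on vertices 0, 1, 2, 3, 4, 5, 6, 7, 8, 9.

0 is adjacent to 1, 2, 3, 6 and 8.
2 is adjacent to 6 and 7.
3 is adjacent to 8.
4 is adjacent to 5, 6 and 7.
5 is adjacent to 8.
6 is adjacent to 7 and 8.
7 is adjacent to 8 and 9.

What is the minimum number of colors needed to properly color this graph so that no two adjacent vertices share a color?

2, 6, 7 form a triangle, so at least 3 colors are needed.
3 colors suffice: 0=green, 1=red, 2=red, 3=blue, 4=red, 5=blue, 6=blue, 7=green, 8=red, 9=red. Every edge joins two different colors.

3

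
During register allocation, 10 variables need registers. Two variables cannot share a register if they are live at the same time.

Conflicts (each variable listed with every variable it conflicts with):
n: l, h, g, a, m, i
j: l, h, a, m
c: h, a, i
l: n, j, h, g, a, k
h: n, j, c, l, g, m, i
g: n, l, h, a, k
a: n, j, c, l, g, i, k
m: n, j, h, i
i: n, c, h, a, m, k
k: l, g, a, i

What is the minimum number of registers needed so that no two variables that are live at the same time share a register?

4

n, l, h, g pairwise conflict, so at least 4 registers are needed.
4 registers suffice: n=3, j=3, c=3, l=2, h=1, g=4, a=1, m=4, i=2, k=3. No two conflicting variables share a register.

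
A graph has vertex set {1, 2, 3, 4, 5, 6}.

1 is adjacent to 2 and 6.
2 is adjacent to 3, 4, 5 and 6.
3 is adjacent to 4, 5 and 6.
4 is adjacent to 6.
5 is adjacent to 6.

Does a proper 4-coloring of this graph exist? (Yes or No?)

Yes

The chromatic number is 4. 2, 3, 5, 6 form a clique, so at least 4 colors are needed.
4 colors suffice: color red → {2}; color blue → {6}; color green → {1, 3}; color yellow → {4, 5}.
That is already a proper 4-coloring.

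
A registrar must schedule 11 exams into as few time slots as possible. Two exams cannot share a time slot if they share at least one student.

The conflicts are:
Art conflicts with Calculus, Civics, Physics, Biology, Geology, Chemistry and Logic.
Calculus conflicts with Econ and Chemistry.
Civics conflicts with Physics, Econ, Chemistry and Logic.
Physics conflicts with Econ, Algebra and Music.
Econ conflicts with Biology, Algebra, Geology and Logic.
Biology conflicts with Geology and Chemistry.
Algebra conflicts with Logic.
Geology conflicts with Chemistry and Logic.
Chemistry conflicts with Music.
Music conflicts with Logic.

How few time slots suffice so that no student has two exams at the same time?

4

Art, Biology, Geology, Chemistry pairwise conflict, so at least 4 time slots are needed.
4 time slots suffice: time slot 1 → {Art, Econ, Music}; time slot 2 → {Physics, Chemistry, Logic}; time slot 3 → {Calculus, Civics, Algebra, Geology}; time slot 4 → {Biology}. Each listed conflict is separated.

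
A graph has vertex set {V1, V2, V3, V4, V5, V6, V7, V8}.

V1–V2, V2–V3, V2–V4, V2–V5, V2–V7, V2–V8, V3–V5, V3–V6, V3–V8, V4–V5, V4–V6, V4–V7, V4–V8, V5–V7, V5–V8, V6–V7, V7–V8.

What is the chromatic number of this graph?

V2, V4, V5, V7, V8 form a clique, so at least 5 colors are needed.
One proper 5-coloring: V1=blue, V2=red, V3=yellow, V4=purple, V5=green, V6=red, V7=yellow, V8=blue. No two adjacent vertices share a color.

5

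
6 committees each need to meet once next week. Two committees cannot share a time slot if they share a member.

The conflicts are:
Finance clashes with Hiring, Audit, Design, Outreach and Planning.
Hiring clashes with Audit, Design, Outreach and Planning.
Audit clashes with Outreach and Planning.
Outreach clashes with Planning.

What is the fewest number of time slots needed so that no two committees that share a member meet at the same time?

Finance, Hiring, Audit, Outreach, Planning pairwise conflict, so at least 5 time slots are needed.
5 time slots suffice: time slot 1 → {Finance}; time slot 2 → {Hiring}; time slot 3 → {Design, Planning}; time slot 4 → {Outreach}; time slot 5 → {Audit}. Each listed conflict is separated.

5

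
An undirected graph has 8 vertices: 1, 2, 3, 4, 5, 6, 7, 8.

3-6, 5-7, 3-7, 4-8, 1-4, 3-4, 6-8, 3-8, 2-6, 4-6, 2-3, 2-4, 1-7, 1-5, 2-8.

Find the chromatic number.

2, 3, 4, 6, 8 are pairwise adjacent (a clique of size 5), so at least 5 colors are needed.
5 colors suffice: 1=a, 2=c, 3=a, 4=b, 5=c, 6=d, 7=b, 8=e. Every edge joins two different colors.

5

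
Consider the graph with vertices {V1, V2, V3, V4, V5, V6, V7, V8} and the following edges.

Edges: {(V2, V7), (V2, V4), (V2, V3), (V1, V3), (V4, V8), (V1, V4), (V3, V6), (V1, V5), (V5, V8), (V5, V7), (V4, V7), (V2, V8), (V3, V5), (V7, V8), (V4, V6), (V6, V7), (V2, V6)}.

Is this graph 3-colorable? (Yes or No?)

V2, V4, V6, V7 are pairwise adjacent (a clique of size 4), so at least 4 colors are needed.
So 3 colors are not enough.

No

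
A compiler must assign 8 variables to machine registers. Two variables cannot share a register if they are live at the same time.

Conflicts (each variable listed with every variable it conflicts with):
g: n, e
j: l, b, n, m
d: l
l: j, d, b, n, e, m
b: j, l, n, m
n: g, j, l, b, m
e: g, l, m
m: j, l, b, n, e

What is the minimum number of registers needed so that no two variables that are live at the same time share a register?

5

j, l, b, n, m all conflict with each other, so at least 5 registers are needed.
5 registers suffice: register 1 → {g, l}; register 2 → {d, m}; register 3 → {n, e}; register 4 → {b}; register 5 → {j}. Every pair that conflicts lands in different registers.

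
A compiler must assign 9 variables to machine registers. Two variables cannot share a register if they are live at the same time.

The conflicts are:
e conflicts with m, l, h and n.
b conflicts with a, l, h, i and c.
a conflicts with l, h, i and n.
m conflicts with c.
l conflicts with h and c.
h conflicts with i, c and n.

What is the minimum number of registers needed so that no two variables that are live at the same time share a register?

4

b, a, l, h pairwise conflict, so at least 4 registers are needed.
4 registers suffice: register 1 → {m, h}; register 2 → {e, a, c}; register 3 → {b, n}; register 4 → {l, i}. Each listed conflict is separated.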